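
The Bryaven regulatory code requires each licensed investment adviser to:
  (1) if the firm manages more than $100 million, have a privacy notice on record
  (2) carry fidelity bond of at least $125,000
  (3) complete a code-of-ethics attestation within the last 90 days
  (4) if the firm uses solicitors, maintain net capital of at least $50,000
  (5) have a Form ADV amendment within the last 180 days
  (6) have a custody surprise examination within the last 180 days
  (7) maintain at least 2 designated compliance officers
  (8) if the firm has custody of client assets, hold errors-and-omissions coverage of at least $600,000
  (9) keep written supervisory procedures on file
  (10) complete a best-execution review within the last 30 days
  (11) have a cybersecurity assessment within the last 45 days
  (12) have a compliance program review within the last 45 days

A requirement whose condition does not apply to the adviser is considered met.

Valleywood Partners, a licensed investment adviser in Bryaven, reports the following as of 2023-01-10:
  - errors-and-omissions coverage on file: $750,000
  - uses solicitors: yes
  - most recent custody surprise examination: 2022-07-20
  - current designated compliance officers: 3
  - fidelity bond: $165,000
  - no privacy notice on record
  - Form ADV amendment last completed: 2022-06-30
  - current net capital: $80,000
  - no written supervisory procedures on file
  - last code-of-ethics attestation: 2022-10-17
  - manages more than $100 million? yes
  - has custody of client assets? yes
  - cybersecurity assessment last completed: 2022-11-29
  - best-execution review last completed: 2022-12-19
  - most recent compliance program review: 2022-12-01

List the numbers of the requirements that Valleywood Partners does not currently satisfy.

1, 5, 9

1. condition 'manages more than $100 million' holds; privacy notice absent → not met
2. fidelity bond $165,000 ≥ $125,000 → met
3. code-of-ethics attestation 85 days ago vs limit 90 → met
4. condition 'uses solicitors' holds; net capital $80,000 ≥ $50,000 → met
5. Form ADV amendment 194 days ago vs limit 180 → not met
6. custody surprise examination 174 days ago vs limit 180 → met
7. designated compliance officers 3 ≥ 2 → met
8. condition 'has custody of client assets' holds; errors-and-omissions coverage $750,000 ≥ $600,000 → met
9. written supervisory procedures absent → not met
10. best-execution review 22 days ago vs limit 30 → met
11. cybersecurity assessment 42 days ago vs limit 45 → met
12. compliance program review 40 days ago vs limit 45 → met
Not met: 1, 5, 9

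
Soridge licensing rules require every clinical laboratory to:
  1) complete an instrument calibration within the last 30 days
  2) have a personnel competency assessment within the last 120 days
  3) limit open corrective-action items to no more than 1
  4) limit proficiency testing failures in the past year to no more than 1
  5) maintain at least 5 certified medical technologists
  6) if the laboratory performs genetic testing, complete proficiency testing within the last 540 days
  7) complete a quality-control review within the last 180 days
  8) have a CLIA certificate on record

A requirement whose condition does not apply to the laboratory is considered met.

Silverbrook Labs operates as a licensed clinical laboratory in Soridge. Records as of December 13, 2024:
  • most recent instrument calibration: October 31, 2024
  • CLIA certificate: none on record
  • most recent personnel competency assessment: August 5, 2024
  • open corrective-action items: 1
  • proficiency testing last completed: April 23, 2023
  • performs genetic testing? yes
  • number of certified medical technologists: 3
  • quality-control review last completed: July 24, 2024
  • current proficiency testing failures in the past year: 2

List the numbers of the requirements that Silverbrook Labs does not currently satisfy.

1, 2, 4, 5, 6, 8

1. instrument calibration 43 days ago vs limit 30 → not met
2. personnel competency assessment 130 days ago vs limit 120 → not met
3. open corrective-action items 1 ≤ 1 → met
4. proficiency testing failures in the past year 2 > 1 → not met
5. certified medical technologists 3 < 5 → not met
6. condition 'performs genetic testing' holds; proficiency testing 600 days ago vs limit 540 → not met
7. quality-control review 142 days ago vs limit 180 → met
8. CLIA certificate absent → not met
Not met: 1, 2, 4, 5, 6, 8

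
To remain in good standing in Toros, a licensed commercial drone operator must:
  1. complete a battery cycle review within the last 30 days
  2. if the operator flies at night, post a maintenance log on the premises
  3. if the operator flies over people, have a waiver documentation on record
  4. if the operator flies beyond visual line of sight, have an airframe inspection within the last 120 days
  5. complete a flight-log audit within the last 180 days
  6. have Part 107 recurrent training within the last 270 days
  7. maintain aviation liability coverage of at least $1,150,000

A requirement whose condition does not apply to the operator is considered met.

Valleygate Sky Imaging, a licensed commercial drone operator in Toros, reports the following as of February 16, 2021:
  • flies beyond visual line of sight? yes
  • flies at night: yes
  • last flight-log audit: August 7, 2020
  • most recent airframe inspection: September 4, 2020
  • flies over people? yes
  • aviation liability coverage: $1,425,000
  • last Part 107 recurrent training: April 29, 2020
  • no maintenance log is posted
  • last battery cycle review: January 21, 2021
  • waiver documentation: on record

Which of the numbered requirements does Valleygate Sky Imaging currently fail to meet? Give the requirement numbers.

1. battery cycle review 26 days ago vs limit 30 → met
2. condition 'flies at night' holds; maintenance log absent → not met
3. condition 'flies over people' holds; waiver documentation present → met
4. condition 'flies beyond visual line of sight' holds; airframe inspection 165 days ago vs limit 120 → not met
5. flight-log audit 193 days ago vs limit 180 → not met
6. Part 107 recurrent training 293 days ago vs limit 270 → not met
7. aviation liability coverage $1,425,000 ≥ $1,150,000 → met
Not met: 2, 4, 5, 6

2, 4, 5, 6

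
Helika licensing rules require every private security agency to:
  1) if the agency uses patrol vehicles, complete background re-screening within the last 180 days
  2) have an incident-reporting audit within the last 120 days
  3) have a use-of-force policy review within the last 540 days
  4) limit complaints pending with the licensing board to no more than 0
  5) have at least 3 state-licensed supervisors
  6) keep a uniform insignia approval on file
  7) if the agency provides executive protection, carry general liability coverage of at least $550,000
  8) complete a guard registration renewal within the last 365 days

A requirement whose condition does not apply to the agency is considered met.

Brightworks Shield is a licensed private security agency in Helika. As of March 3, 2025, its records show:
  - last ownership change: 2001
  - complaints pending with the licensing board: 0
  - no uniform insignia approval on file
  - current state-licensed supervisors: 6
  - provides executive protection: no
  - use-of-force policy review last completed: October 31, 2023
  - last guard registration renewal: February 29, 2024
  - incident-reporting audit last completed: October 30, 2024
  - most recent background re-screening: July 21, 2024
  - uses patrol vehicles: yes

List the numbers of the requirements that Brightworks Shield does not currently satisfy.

1, 2, 6, 8

1. condition 'uses patrol vehicles' holds; background re-screening 225 days ago vs limit 180 → not met
2. incident-reporting audit 124 days ago vs limit 120 → not met
3. use-of-force policy review 489 days ago vs limit 540 → met
4. complaints pending with the licensing board 0 ≤ 0 → met
5. state-licensed supervisors 6 ≥ 3 → met
6. uniform insignia approval absent → not met
7. condition 'provides executive protection' does not hold → requirement n/a → met
8. guard registration renewal 368 days ago vs limit 365 → not met
Not met: 1, 2, 6, 8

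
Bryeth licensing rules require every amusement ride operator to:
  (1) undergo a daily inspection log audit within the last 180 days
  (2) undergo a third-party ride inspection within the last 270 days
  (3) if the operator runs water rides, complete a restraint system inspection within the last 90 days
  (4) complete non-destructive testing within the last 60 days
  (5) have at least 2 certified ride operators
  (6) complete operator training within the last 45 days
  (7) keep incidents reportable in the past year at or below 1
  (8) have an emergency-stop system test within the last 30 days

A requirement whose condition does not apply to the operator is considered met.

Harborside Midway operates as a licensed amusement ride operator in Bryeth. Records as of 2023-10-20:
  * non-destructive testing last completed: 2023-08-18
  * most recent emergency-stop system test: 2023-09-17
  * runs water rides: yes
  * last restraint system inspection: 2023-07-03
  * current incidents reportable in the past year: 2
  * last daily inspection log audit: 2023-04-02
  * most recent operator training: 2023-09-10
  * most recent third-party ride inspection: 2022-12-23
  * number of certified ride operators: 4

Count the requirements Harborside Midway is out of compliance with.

6

1. daily inspection log audit 201 days ago vs limit 180 → not met
2. third-party ride inspection 301 days ago vs limit 270 → not met
3. condition 'runs water rides' holds; restraint system inspection 109 days ago vs limit 90 → not met
4. non-destructive testing 63 days ago vs limit 60 → not met
5. certified ride operators 4 ≥ 2 → met
6. operator training 40 days ago vs limit 45 → met
7. incidents reportable in the past year 2 > 1 → not met
8. emergency-stop system test 33 days ago vs limit 30 → not met
Not met: 6 of 8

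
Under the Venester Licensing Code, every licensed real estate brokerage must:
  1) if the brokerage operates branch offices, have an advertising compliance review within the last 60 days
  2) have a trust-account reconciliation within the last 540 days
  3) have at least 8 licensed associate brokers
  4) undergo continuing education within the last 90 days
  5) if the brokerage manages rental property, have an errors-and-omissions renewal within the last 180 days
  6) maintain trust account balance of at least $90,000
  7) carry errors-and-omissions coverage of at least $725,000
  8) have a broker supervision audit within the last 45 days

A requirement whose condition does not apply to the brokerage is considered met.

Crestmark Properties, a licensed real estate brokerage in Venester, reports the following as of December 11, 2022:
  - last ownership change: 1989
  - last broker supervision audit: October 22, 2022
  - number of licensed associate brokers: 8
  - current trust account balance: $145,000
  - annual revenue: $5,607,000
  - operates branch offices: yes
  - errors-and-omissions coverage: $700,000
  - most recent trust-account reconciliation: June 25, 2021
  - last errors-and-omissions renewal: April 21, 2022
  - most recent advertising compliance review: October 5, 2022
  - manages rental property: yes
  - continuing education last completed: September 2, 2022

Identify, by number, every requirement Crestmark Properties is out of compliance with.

1. condition 'operates branch offices' holds; advertising compliance review 67 days ago vs limit 60 → not met
2. trust-account reconciliation 534 days ago vs limit 540 → met
3. licensed associate brokers 8 ≥ 8 → met
4. continuing education 100 days ago vs limit 90 → not met
5. condition 'manages rental property' holds; errors-and-omissions renewal 234 days ago vs limit 180 → not met
6. trust account balance $145,000 ≥ $90,000 → met
7. errors-and-omissions coverage $700,000 < $725,000 → not met
8. broker supervision audit 50 days ago vs limit 45 → not met
Not met: 1, 4, 5, 7, 8

1, 4, 5, 7, 8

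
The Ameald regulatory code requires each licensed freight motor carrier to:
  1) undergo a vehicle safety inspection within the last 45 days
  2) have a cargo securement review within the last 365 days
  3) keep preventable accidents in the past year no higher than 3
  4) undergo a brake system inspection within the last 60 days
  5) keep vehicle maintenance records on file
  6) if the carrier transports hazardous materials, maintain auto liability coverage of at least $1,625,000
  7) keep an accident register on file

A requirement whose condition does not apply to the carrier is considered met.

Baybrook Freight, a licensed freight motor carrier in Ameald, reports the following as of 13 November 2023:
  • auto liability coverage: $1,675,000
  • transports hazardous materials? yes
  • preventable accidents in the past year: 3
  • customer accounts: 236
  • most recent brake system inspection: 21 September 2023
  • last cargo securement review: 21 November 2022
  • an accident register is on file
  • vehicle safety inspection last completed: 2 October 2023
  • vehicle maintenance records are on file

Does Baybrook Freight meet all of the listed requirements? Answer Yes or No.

1. vehicle safety inspection 42 days ago vs limit 45 → met
2. cargo securement review 357 days ago vs limit 365 → met
3. preventable accidents in the past year 3 ≤ 3 → met
4. brake system inspection 53 days ago vs limit 60 → met
5. vehicle maintenance records present → met
6. condition 'transports hazardous materials' holds; auto liability coverage $1,675,000 ≥ $1,625,000 → met
7. accident register present → met
All met.

Yes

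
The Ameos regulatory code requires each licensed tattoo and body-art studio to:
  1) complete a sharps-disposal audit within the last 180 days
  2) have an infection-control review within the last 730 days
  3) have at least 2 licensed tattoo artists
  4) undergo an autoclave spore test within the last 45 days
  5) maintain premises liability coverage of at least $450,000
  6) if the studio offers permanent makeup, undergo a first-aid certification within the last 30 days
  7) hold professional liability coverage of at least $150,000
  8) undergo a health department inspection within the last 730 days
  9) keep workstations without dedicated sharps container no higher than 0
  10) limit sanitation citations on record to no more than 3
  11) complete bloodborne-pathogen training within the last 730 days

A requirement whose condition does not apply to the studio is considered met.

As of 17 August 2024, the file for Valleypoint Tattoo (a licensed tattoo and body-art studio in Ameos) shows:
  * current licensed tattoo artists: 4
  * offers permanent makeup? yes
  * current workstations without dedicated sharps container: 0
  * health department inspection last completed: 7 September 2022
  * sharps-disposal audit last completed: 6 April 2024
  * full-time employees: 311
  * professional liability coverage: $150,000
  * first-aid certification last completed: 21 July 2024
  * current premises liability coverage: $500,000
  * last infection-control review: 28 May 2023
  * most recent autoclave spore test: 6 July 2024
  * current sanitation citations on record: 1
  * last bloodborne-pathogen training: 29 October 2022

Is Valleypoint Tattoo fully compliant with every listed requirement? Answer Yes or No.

Yes

1. sharps-disposal audit 133 days ago vs limit 180 → met
2. infection-control review 447 days ago vs limit 730 → met
3. licensed tattoo artists 4 ≥ 2 → met
4. autoclave spore test 42 days ago vs limit 45 → met
5. premises liability coverage $500,000 ≥ $450,000 → met
6. condition 'offers permanent makeup' holds; first-aid certification 27 days ago vs limit 30 → met
7. professional liability coverage $150,000 ≥ $150,000 → met
8. health department inspection 710 days ago vs limit 730 → met
9. workstations without dedicated sharps container 0 ≤ 0 → met
10. sanitation citations on record 1 ≤ 3 → met
11. bloodborne-pathogen training 658 days ago vs limit 730 → met
All met.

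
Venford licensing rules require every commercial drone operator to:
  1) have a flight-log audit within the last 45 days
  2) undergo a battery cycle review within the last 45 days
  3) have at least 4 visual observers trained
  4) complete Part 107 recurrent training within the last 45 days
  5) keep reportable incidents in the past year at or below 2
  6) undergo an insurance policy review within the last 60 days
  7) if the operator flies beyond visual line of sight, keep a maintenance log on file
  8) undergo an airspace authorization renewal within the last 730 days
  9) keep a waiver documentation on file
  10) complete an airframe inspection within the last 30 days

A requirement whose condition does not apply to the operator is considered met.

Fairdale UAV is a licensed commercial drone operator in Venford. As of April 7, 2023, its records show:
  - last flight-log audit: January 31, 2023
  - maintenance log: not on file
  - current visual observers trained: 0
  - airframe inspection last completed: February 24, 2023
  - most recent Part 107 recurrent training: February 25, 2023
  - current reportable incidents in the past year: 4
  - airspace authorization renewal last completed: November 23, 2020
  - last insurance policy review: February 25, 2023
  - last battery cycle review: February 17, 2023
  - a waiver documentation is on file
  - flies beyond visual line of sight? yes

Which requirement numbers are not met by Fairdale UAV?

1, 2, 3, 5, 7, 8, 10

1. flight-log audit 66 days ago vs limit 45 → not met
2. battery cycle review 49 days ago vs limit 45 → not met
3. visual observers trained 0 < 4 → not met
4. Part 107 recurrent training 41 days ago vs limit 45 → met
5. reportable incidents in the past year 4 > 2 → not met
6. insurance policy review 41 days ago vs limit 60 → met
7. condition 'flies beyond visual line of sight' holds; maintenance log absent → not met
8. airspace authorization renewal 865 days ago vs limit 730 → not met
9. waiver documentation present → met
10. airframe inspection 42 days ago vs limit 30 → not met
Not met: 1, 2, 3, 5, 7, 8, 10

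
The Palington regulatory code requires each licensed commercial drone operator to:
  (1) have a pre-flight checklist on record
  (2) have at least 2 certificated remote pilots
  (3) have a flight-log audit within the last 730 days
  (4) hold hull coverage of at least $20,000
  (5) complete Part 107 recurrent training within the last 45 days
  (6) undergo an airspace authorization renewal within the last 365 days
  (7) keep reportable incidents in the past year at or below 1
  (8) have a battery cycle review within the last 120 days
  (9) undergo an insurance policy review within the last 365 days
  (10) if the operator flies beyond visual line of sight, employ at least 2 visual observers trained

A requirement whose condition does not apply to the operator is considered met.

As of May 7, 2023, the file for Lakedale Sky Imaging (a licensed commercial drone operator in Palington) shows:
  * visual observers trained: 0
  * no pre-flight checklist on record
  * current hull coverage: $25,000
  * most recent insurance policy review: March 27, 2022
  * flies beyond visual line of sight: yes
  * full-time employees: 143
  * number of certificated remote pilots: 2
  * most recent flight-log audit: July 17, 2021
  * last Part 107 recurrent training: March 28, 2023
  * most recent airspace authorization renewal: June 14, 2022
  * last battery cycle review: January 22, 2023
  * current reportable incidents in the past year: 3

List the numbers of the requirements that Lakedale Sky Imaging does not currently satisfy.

1. pre-flight checklist absent → not met
2. certificated remote pilots 2 ≥ 2 → met
3. flight-log audit 659 days ago vs limit 730 → met
4. hull coverage $25,000 ≥ $20,000 → met
5. Part 107 recurrent training 40 days ago vs limit 45 → met
6. airspace authorization renewal 327 days ago vs limit 365 → met
7. reportable incidents in the past year 3 > 1 → not met
8. battery cycle review 105 days ago vs limit 120 → met
9. insurance policy review 406 days ago vs limit 365 → not met
10. condition 'flies beyond visual line of sight' holds; visual observers trained 0 < 2 → not met
Not met: 1, 7, 9, 10

1, 7, 9, 10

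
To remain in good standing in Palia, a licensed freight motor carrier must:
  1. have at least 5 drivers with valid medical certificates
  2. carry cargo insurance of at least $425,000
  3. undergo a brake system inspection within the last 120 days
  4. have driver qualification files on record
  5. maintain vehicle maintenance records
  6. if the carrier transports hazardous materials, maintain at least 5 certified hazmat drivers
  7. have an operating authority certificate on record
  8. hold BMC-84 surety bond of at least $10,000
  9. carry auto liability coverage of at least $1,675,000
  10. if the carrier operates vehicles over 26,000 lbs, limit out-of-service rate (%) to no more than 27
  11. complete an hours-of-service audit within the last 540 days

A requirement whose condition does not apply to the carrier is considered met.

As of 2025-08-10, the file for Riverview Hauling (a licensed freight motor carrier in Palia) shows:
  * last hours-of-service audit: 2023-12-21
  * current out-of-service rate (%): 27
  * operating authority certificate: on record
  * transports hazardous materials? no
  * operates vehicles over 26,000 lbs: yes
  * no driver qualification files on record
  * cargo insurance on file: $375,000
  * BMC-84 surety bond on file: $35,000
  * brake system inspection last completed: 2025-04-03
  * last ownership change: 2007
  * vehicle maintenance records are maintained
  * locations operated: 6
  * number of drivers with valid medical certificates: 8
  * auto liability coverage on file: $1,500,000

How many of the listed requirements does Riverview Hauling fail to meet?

1. drivers with valid medical certificates 8 ≥ 5 → met
2. cargo insurance $375,000 < $425,000 → not met
3. brake system inspection 129 days ago vs limit 120 → not met
4. driver qualification files absent → not met
5. vehicle maintenance records present → met
6. condition 'transports hazardous materials' does not hold → requirement n/a → met
7. operating authority certificate present → met
8. BMC-84 surety bond $35,000 ≥ $10,000 → met
9. auto liability coverage $1,500,000 < $1,675,000 → not met
10. condition 'operates vehicles over 26,000 lbs' holds; out-of-service rate (%) 27 ≤ 27 → met
11. hours-of-service audit 598 days ago vs limit 540 → not met
Not met: 5 of 11

5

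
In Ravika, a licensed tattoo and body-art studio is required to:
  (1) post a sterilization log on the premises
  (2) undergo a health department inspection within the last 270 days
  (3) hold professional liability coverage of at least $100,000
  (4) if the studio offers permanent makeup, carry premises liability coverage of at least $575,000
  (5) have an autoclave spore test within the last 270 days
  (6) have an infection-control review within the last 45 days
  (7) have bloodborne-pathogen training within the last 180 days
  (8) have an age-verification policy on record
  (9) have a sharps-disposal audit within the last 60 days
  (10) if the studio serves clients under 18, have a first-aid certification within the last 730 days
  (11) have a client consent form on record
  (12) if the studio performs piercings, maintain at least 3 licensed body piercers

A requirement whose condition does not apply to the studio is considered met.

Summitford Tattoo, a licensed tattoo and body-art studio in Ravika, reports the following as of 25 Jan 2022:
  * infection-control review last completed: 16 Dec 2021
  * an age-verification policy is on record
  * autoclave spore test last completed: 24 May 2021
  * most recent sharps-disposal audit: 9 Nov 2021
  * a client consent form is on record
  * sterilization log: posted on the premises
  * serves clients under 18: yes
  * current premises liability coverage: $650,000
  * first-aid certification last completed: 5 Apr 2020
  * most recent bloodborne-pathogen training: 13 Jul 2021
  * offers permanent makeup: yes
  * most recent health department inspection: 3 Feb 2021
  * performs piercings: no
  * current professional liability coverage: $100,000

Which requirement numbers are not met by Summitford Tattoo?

2, 7, 9

1. sterilization log present → met
2. health department inspection 356 days ago vs limit 270 → not met
3. professional liability coverage $100,000 ≥ $100,000 → met
4. condition 'offers permanent makeup' holds; premises liability coverage $650,000 ≥ $575,000 → met
5. autoclave spore test 246 days ago vs limit 270 → met
6. infection-control review 40 days ago vs limit 45 → met
7. bloodborne-pathogen training 196 days ago vs limit 180 → not met
8. age-verification policy present → met
9. sharps-disposal audit 77 days ago vs limit 60 → not met
10. condition 'serves clients under 18' holds; first-aid certification 660 days ago vs limit 730 → met
11. client consent form present → met
12. condition 'performs piercings' does not hold → requirement n/a → met
Not met: 2, 7, 9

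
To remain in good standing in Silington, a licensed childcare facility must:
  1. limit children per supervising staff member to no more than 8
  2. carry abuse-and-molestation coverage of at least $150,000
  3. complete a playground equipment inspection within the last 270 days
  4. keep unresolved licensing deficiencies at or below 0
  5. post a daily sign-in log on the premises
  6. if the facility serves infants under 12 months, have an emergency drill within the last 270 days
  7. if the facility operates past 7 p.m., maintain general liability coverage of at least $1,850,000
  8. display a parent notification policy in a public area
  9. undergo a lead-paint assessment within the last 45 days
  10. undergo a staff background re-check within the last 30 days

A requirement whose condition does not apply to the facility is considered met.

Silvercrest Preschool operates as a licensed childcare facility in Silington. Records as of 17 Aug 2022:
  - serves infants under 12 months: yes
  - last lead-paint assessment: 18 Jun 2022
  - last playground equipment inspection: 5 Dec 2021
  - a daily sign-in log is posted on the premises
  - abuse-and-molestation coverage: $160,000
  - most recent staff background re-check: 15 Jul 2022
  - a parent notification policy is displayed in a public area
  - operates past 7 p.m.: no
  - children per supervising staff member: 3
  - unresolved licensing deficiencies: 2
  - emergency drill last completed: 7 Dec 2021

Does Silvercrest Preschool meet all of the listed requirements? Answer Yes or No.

1. children per supervising staff member 3 ≤ 8 → met
2. abuse-and-molestation coverage $160,000 ≥ $150,000 → met
3. playground equipment inspection 255 days ago vs limit 270 → met
4. unresolved licensing deficiencies 2 > 0 → not met
5. daily sign-in log present → met
6. condition 'serves infants under 12 months' holds; emergency drill 253 days ago vs limit 270 → met
7. condition 'operates past 7 p.m.' does not hold → requirement n/a → met
8. parent notification policy present → met
9. lead-paint assessment 60 days ago vs limit 45 → not met
10. staff background re-check 33 days ago vs limit 30 → not met
Not met: 4, 9, 10

No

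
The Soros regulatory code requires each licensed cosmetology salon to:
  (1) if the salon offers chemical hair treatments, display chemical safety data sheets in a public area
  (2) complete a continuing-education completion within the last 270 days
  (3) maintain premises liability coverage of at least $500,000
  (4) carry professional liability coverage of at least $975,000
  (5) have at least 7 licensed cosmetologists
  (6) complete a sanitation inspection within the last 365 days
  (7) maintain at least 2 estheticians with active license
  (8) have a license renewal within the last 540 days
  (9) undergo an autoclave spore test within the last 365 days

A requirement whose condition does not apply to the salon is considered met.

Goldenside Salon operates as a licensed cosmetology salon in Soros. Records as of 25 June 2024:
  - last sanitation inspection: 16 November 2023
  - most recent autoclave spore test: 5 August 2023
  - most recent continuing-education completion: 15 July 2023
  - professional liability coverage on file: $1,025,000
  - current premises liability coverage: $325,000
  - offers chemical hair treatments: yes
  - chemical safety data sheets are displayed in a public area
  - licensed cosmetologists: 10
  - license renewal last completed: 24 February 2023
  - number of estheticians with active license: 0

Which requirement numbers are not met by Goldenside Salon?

1. condition 'offers chemical hair treatments' holds; chemical safety data sheets present → met
2. continuing-education completion 346 days ago vs limit 270 → not met
3. premises liability coverage $325,000 < $500,000 → not met
4. professional liability coverage $1,025,000 ≥ $975,000 → met
5. licensed cosmetologists 10 ≥ 7 → met
6. sanitation inspection 222 days ago vs limit 365 → met
7. estheticians with active license 0 < 2 → not met
8. license renewal 487 days ago vs limit 540 → met
9. autoclave spore test 325 days ago vs limit 365 → met
Not met: 2, 3, 7

2, 3, 7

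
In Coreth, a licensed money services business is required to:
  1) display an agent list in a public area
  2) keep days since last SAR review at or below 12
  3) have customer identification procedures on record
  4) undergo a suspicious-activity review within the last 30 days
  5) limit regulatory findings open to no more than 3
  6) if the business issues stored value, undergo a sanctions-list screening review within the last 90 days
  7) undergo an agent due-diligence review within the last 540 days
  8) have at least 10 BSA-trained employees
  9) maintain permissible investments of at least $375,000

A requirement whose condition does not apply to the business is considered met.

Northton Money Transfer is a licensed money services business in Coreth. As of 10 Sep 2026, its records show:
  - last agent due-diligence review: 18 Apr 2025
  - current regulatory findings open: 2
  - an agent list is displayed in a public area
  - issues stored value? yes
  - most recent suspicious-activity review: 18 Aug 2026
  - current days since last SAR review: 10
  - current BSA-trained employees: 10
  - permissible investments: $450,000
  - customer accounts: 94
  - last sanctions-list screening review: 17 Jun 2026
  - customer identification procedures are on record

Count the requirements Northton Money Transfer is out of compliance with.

0

1. agent list present → met
2. days since last SAR review 10 ≤ 12 → met
3. customer identification procedures present → met
4. suspicious-activity review 23 days ago vs limit 30 → met
5. regulatory findings open 2 ≤ 3 → met
6. condition 'issues stored value' holds; sanctions-list screening review 85 days ago vs limit 90 → met
7. agent due-diligence review 510 days ago vs limit 540 → met
8. BSA-trained employees 10 ≥ 10 → met
9. permissible investments $450,000 ≥ $375,000 → met
Not met: 0 of 9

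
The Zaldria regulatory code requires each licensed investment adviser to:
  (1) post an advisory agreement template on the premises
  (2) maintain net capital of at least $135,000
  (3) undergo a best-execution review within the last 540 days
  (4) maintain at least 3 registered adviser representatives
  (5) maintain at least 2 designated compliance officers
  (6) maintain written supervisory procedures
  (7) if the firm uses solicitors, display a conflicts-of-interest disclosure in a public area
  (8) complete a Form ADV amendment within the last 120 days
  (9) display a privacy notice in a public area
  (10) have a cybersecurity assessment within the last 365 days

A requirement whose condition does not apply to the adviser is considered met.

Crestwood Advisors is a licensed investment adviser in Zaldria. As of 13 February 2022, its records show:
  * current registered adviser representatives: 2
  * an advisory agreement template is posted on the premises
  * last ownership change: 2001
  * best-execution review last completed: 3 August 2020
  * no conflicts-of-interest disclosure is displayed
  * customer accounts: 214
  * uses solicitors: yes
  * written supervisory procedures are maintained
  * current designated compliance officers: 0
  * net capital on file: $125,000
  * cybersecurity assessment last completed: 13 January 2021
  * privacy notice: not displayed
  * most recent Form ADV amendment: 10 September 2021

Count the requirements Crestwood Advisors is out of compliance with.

8

1. advisory agreement template present → met
2. net capital $125,000 < $135,000 → not met
3. best-execution review 559 days ago vs limit 540 → not met
4. registered adviser representatives 2 < 3 → not met
5. designated compliance officers 0 < 2 → not met
6. written supervisory procedures present → met
7. condition 'uses solicitors' holds; conflicts-of-interest disclosure absent → not met
8. Form ADV amendment 156 days ago vs limit 120 → not met
9. privacy notice absent → not met
10. cybersecurity assessment 396 days ago vs limit 365 → not met
Not met: 8 of 10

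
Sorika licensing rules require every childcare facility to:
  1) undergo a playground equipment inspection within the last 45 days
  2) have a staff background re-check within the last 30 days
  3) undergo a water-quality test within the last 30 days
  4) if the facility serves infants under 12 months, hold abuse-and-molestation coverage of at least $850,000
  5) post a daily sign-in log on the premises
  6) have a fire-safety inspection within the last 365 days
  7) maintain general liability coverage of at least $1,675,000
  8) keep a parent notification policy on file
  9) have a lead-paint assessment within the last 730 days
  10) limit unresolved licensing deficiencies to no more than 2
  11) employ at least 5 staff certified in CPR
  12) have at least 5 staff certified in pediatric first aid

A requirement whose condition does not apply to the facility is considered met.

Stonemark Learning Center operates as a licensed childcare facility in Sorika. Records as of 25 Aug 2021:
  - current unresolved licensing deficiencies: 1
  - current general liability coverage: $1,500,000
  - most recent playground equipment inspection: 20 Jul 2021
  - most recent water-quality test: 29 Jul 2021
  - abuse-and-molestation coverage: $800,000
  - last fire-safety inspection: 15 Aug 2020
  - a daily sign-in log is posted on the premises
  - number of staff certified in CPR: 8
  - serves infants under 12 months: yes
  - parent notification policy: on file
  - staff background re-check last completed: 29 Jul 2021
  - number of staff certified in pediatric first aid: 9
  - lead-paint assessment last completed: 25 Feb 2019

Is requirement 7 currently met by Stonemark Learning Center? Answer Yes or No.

No

7. general liability coverage $1,500,000 < $1,675,000 → not met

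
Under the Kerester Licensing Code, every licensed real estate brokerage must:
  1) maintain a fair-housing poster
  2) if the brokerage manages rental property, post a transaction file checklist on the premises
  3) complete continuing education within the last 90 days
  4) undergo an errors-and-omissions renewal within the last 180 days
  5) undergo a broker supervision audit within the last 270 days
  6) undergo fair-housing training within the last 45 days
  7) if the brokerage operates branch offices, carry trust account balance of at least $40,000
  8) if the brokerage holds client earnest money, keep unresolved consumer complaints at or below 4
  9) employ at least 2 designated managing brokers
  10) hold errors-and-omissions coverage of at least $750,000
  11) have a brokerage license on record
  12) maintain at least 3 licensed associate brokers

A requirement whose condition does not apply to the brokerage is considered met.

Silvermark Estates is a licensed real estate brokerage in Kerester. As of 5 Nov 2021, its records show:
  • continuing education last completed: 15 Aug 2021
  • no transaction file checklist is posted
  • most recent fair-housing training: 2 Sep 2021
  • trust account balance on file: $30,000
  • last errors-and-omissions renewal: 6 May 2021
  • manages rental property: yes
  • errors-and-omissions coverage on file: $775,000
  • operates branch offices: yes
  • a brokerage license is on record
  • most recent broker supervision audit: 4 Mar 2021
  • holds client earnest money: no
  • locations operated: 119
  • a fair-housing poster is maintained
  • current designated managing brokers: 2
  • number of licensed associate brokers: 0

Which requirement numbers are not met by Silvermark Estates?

1. fair-housing poster present → met
2. condition 'manages rental property' holds; transaction file checklist absent → not met
3. continuing education 82 days ago vs limit 90 → met
4. errors-and-omissions renewal 183 days ago vs limit 180 → not met
5. broker supervision audit 246 days ago vs limit 270 → met
6. fair-housing training 64 days ago vs limit 45 → not met
7. condition 'operates branch offices' holds; trust account balance $30,000 < $40,000 → not met
8. condition 'holds client earnest money' does not hold → requirement n/a → met
9. designated managing brokers 2 ≥ 2 → met
10. errors-and-omissions coverage $775,000 ≥ $750,000 → met
11. brokerage license present → met
12. licensed associate brokers 0 < 3 → not met
Not met: 2, 4, 6, 7, 12

2, 4, 6, 7, 12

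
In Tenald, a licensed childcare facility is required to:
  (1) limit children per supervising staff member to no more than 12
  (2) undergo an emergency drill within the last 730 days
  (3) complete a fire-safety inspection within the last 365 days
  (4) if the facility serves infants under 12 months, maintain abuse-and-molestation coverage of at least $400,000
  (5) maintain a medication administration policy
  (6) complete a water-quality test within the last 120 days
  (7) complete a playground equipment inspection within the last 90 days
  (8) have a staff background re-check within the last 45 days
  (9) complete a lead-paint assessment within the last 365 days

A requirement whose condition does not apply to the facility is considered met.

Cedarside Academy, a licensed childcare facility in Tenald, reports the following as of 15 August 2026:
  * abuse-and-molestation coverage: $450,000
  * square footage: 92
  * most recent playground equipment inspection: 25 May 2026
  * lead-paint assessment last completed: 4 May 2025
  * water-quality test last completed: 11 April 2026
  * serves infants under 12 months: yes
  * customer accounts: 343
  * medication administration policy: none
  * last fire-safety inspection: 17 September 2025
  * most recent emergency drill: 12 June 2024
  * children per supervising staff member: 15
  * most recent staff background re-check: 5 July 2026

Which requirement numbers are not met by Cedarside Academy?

1. children per supervising staff member 15 > 12 → not met
2. emergency drill 794 days ago vs limit 730 → not met
3. fire-safety inspection 332 days ago vs limit 365 → met
4. condition 'serves infants under 12 months' holds; abuse-and-molestation coverage $450,000 ≥ $400,000 → met
5. medication administration policy absent → not met
6. water-quality test 126 days ago vs limit 120 → not met
7. playground equipment inspection 82 days ago vs limit 90 → met
8. staff background re-check 41 days ago vs limit 45 → met
9. lead-paint assessment 468 days ago vs limit 365 → not met
Not met: 1, 2, 5, 6, 9

1, 2, 5, 6, 9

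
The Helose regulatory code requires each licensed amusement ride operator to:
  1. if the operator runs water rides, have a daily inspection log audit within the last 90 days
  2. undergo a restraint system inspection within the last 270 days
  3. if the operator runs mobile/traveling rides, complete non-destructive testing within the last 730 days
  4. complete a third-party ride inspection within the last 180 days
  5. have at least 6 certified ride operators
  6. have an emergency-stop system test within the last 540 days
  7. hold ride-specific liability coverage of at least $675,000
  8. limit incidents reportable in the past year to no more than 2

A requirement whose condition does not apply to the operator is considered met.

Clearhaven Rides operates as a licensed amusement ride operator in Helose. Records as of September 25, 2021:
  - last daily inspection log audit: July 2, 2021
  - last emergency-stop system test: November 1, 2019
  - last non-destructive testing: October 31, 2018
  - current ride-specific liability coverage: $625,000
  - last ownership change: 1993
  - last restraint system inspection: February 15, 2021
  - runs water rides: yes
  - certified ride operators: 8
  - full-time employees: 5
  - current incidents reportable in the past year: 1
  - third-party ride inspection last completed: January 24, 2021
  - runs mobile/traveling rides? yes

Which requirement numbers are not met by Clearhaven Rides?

3, 4, 6, 7

1. condition 'runs water rides' holds; daily inspection log audit 85 days ago vs limit 90 → met
2. restraint system inspection 222 days ago vs limit 270 → met
3. condition 'runs mobile/traveling rides' holds; non-destructive testing 1060 days ago vs limit 730 → not met
4. third-party ride inspection 244 days ago vs limit 180 → not met
5. certified ride operators 8 ≥ 6 → met
6. emergency-stop system test 694 days ago vs limit 540 → not met
7. ride-specific liability coverage $625,000 < $675,000 → not met
8. incidents reportable in the past year 1 ≤ 2 → met
Not met: 3, 4, 6, 7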